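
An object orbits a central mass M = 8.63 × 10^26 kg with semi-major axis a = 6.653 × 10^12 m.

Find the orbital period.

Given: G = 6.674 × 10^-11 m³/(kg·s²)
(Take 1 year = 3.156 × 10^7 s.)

GM = G · M = 6.674e-11 · 8.63e+26 = 5.75966e+16 m³/s².
Kepler's third law: T = 2π √(a³ / GM).
Substituting a = 6.653e+12 m and GM = 5.75966e+16 m³/s²:
T = 2π √((6.653e+12)³ / 5.75966e+16) s
T ≈ 4.493e+11 s = 1.424e+04 years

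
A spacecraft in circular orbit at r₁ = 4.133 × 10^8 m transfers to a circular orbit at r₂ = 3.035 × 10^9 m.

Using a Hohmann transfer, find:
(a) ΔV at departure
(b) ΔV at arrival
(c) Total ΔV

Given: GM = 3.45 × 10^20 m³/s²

Transfer semi-major axis: a_t = (r₁ + r₂)/2 = (4.133e+08 + 3.035e+09)/2 = 1.72415e+09 m.
Circular speeds: v₁ = √(GM/r₁) = 913644 m/s, v₂ = √(GM/r₂) = 337155 m/s.
Transfer speeds (vis-viva v² = GM(2/r − 1/a_t)): v₁ᵗ = 1.21218e+06 m/s, v₂ᵗ = 165073 m/s.
(a) ΔV₁ = |v₁ᵗ − v₁| ≈ 2.985e+05 m/s = 298.5 km/s.
(b) ΔV₂ = |v₂ − v₂ᵗ| ≈ 1.721e+05 m/s = 172.1 km/s.
(c) ΔV_total = ΔV₁ + ΔV₂ ≈ 4.706e+05 m/s = 470.6 km/s.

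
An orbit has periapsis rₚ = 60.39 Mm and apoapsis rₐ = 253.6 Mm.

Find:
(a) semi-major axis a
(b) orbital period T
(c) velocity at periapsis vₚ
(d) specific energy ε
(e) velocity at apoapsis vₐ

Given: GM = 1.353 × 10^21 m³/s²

Convert to SI: rₚ = 60.39 Mm = 6.039e+07 m; rₐ = 253.6 Mm = 2.536e+08 m.
(a) a = (rₚ + rₐ)/2 = (6.039e+07 + 2.536e+08)/2 ≈ 1.57e+08 m
(b) With a = (rₚ + rₐ)/2 = 1.56995e+08 m, T = 2π √(a³/GM) = 2π √((1.56995e+08)³/1.353e+21) s ≈ 336 s
(c) With a = (rₚ + rₐ)/2 = 1.56995e+08 m, vₚ = √(GM (2/rₚ − 1/a)) = √(1.353e+21 · (2/6.039e+07 − 1/1.56995e+08)) m/s ≈ 6.016e+06 m/s
(d) With a = (rₚ + rₐ)/2 = 1.56995e+08 m, ε = −GM/(2a) = −1.353e+21/(2 · 1.56995e+08) J/kg ≈ -4.309e+12 J/kg
(e) With a = (rₚ + rₐ)/2 = 1.56995e+08 m, vₐ = √(GM (2/rₐ − 1/a)) = √(1.353e+21 · (2/2.536e+08 − 1/1.56995e+08)) m/s ≈ 1.433e+06 m/s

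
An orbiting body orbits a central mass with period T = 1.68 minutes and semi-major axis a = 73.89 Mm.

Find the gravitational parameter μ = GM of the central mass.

Convert to SI: T = 1.68 minutes = 100.8 s; a = 73.89 Mm = 7.389e+07 m.
GM = 4π² · a³ / T².
GM = 4π² · (7.389e+07)³ / (100.8)² m³/s² ≈ 1.567e+21 m³/s² = 1.567 × 10^21 m³/s².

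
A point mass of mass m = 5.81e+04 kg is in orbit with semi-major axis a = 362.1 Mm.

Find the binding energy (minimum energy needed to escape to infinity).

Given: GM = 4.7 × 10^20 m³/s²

Convert to SI: a = 362.1 Mm = 3.621e+08 m.
Total orbital energy is E = −GMm/(2a); binding energy is E_bind = −E = GMm/(2a).
E_bind = 4.7e+20 · 5.81e+04 / (2 · 3.621e+08) J ≈ 3.771e+16 J = 37.71 PJ.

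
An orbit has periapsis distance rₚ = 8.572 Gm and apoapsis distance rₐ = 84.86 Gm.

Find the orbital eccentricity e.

Convert to SI: rₚ = 8.572 Gm = 8.572e+09 m; rₐ = 84.86 Gm = 8.486e+10 m.
e = (rₐ − rₚ) / (rₐ + rₚ).
e = (8.486e+10 − 8.572e+09) / (8.486e+10 + 8.572e+09) = 7.6288e+10 / 9.3432e+10 ≈ 0.8165.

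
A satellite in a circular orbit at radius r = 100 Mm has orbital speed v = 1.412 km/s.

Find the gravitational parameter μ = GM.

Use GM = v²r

Convert to SI: r = 100 Mm = 1e+08 m; v = 1.412 km/s = 1412 m/s.
For a circular orbit v² = GM/r, so GM = v² · r.
GM = (1412)² · 1e+08 m³/s² ≈ 1.994e+14 m³/s² = 1.994 × 10^14 m³/s².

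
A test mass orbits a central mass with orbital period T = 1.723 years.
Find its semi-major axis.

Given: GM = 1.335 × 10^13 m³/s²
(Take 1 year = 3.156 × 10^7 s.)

Convert to SI: T = 1.723 years = 5.43779e+07 s.
Invert Kepler's third law: a = (GM · T² / (4π²))^(1/3).
Substituting T = 5.43779e+07 s and GM = 1.335e+13 m³/s²:
a = (1.335e+13 · (5.43779e+07)² / (4π²))^(1/3) m
a ≈ 1e+09 m = 1000 Mm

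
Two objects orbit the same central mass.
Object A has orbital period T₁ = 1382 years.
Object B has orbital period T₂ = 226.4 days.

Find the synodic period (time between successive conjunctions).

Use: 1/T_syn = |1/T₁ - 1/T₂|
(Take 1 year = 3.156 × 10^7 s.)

Convert to SI: T₁ = 1382 years = 4.36159e+10 s; T₂ = 226.4 days = 1.9561e+07 s.
T_syn = |T₁ · T₂ / (T₁ − T₂)|.
T_syn = |4.36159e+10 · 1.9561e+07 / (4.36159e+10 − 1.9561e+07)| s ≈ 1.957e+07 s = 226.5 days.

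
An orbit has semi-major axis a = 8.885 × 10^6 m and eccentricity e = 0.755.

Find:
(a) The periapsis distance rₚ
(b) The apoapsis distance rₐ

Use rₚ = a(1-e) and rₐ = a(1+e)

(a) rₚ = a(1 − e) = 8.885e+06 · (1 − 0.755) = 8.885e+06 · 0.245 ≈ 2.177e+06 m = 2.177 × 10^6 m.
(b) rₐ = a(1 + e) = 8.885e+06 · (1 + 0.755) = 8.885e+06 · 1.755 ≈ 1.559e+07 m = 1.559 × 10^7 m.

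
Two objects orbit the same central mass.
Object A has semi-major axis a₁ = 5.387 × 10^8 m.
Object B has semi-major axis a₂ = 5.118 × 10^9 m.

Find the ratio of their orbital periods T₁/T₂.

From Kepler's third law, (T₁/T₂)² = (a₁/a₂)³, so T₁/T₂ = (a₁/a₂)^(3/2).
a₁/a₂ = 5.387e+08 / 5.118e+09 = 0.105256.
T₁/T₂ = (0.105256)^(3/2) ≈ 0.03415.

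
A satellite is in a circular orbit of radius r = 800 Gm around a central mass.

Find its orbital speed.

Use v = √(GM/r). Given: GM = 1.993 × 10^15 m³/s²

Convert to SI: r = 800 Gm = 8e+11 m.
For a circular orbit, gravity supplies the centripetal force, so v = √(GM / r).
v = √(1.993e+15 / 8e+11) m/s ≈ 49.91 m/s = 49.91 m/s.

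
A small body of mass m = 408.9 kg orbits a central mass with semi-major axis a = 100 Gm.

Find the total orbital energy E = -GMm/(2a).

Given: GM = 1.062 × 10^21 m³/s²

Convert to SI: a = 100 Gm = 1e+11 m.
E = −GMm / (2a).
E = −1.062e+21 · 408.9 / (2 · 1e+11) J ≈ -2.171e+12 J = -2.171 TJ.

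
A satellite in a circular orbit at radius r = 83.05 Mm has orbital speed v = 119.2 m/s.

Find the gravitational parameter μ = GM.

Convert to SI: r = 83.05 Mm = 8.305e+07 m.
For a circular orbit v² = GM/r, so GM = v² · r.
GM = (119.2)² · 8.305e+07 m³/s² ≈ 1.18e+12 m³/s² = 1.18 × 10^12 m³/s².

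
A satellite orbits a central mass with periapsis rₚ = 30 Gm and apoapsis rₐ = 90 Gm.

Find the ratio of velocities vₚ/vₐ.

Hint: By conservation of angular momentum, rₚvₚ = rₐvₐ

Convert to SI: rₚ = 30 Gm = 3e+10 m; rₐ = 90 Gm = 9e+10 m.
Conservation of angular momentum gives rₚvₚ = rₐvₐ, so vₚ/vₐ = rₐ/rₚ.
vₚ/vₐ = 9e+10 / 3e+10 ≈ 3.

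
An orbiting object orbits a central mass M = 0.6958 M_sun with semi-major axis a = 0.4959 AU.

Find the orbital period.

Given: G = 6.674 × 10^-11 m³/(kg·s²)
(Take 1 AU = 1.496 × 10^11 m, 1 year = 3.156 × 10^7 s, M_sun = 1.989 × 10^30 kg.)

Convert to SI: a = 0.4959 AU = 7.41866e+10 m; M = 0.6958 M_sun = 1.38395e+30 kg.
GM = G · M = 6.674e-11 · 1.38395e+30 = 9.23646e+19 m³/s².
Kepler's third law: T = 2π √(a³ / GM).
Substituting a = 7.41866e+10 m and GM = 9.23646e+19 m³/s²:
T = 2π √((7.41866e+10)³ / 9.23646e+19) s
T ≈ 1.321e+07 s = 0.4186 years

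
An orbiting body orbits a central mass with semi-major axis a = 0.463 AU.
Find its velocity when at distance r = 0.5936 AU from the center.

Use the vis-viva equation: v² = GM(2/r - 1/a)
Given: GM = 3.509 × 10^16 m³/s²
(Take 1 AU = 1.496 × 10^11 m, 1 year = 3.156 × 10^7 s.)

Convert to SI: a = 0.463 AU = 6.92648e+10 m; r = 0.5936 AU = 8.88026e+10 m.
Vis-viva: v = √(GM · (2/r − 1/a)).
2/r − 1/a = 2/8.88026e+10 − 1/6.92648e+10 = 8.08453e-12 m⁻¹.
v = √(3.509e+16 · 8.08453e-12) m/s ≈ 532.6 m/s = 0.1124 AU/year.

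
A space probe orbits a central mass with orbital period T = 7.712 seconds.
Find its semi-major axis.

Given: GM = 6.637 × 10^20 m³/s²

Invert Kepler's third law: a = (GM · T² / (4π²))^(1/3).
Substituting T = 7.712 s and GM = 6.637e+20 m³/s²:
a = (6.637e+20 · (7.712)² / (4π²))^(1/3) m
a ≈ 1e+07 m = 10 Mm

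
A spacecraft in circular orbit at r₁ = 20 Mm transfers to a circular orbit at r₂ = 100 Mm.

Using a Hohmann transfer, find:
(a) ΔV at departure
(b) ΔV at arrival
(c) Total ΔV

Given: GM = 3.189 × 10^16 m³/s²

Convert to SI: r₁ = 20 Mm = 2e+07 m; r₂ = 100 Mm = 1e+08 m.
Transfer semi-major axis: a_t = (r₁ + r₂)/2 = (2e+07 + 1e+08)/2 = 6e+07 m.
Circular speeds: v₁ = √(GM/r₁) = 39931.2 m/s, v₂ = √(GM/r₂) = 17857.8 m/s.
Transfer speeds (vis-viva v² = GM(2/r − 1/a_t)): v₁ᵗ = 51550.9 m/s, v₂ᵗ = 10310.2 m/s.
(a) ΔV₁ = |v₁ᵗ − v₁| ≈ 1.162e+04 m/s = 11.62 km/s.
(b) ΔV₂ = |v₂ − v₂ᵗ| ≈ 7548 m/s = 7.548 km/s.
(c) ΔV_total = ΔV₁ + ΔV₂ ≈ 1.917e+04 m/s = 19.17 km/s.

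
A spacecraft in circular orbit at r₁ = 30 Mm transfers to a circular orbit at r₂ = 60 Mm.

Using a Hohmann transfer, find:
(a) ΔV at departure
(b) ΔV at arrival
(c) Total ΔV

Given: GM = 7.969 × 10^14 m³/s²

Convert to SI: r₁ = 30 Mm = 3e+07 m; r₂ = 60 Mm = 6e+07 m.
Transfer semi-major axis: a_t = (r₁ + r₂)/2 = (3e+07 + 6e+07)/2 = 4.5e+07 m.
Circular speeds: v₁ = √(GM/r₁) = 5153.96 m/s, v₂ = √(GM/r₂) = 3644.4 m/s.
Transfer speeds (vis-viva v² = GM(2/r − 1/a_t)): v₁ᵗ = 5951.28 m/s, v₂ᵗ = 2975.64 m/s.
(a) ΔV₁ = |v₁ᵗ − v₁| ≈ 797.3 m/s = 797.3 m/s.
(b) ΔV₂ = |v₂ − v₂ᵗ| ≈ 668.8 m/s = 668.8 m/s.
(c) ΔV_total = ΔV₁ + ΔV₂ ≈ 1466 m/s = 1.466 km/s.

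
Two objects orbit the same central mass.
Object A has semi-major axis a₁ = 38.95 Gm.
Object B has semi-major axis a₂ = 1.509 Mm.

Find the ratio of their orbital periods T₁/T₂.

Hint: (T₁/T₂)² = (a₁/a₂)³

Convert to SI: a₁ = 38.95 Gm = 3.895e+10 m; a₂ = 1.509 Mm = 1.509e+06 m.
From Kepler's third law, (T₁/T₂)² = (a₁/a₂)³, so T₁/T₂ = (a₁/a₂)^(3/2).
a₁/a₂ = 3.895e+10 / 1.509e+06 = 25811.8.
T₁/T₂ = (25811.8)^(3/2) ≈ 4.147e+06.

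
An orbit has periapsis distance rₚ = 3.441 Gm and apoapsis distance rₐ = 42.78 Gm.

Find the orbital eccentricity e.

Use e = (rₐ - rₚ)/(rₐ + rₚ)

Convert to SI: rₚ = 3.441 Gm = 3.441e+09 m; rₐ = 42.78 Gm = 4.278e+10 m.
e = (rₐ − rₚ) / (rₐ + rₚ).
e = (4.278e+10 − 3.441e+09) / (4.278e+10 + 3.441e+09) = 3.9339e+10 / 4.6221e+10 ≈ 0.8511.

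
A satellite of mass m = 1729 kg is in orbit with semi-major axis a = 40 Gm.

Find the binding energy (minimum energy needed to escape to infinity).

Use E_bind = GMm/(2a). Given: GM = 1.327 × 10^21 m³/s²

Convert to SI: a = 40 Gm = 4e+10 m.
Total orbital energy is E = −GMm/(2a); binding energy is E_bind = −E = GMm/(2a).
E_bind = 1.327e+21 · 1729 / (2 · 4e+10) J ≈ 2.868e+13 J = 28.68 TJ.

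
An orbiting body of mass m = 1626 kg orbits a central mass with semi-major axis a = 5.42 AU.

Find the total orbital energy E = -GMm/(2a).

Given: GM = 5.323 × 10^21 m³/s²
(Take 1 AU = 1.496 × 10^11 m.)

Convert to SI: a = 5.42 AU = 8.10832e+11 m.
E = −GMm / (2a).
E = −5.323e+21 · 1626 / (2 · 8.10832e+11) J ≈ -5.337e+12 J = -5.337 TJ.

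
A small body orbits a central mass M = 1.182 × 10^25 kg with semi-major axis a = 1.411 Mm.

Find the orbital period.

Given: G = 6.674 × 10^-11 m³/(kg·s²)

Convert to SI: a = 1.411 Mm = 1.411e+06 m.
GM = G · M = 6.674e-11 · 1.182e+25 = 7.88867e+14 m³/s².
Kepler's third law: T = 2π √(a³ / GM).
Substituting a = 1.411e+06 m and GM = 7.88867e+14 m³/s²:
T = 2π √((1.411e+06)³ / 7.88867e+14) s
T ≈ 374.9 s = 6.249 minutes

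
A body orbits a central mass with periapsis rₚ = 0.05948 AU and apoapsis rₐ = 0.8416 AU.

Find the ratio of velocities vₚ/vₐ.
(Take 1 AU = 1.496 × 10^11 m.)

Convert to SI: rₚ = 0.05948 AU = 8.89821e+09 m; rₐ = 0.8416 AU = 1.25903e+11 m.
Conservation of angular momentum gives rₚvₚ = rₐvₐ, so vₚ/vₐ = rₐ/rₚ.
vₚ/vₐ = 1.25903e+11 / 8.89821e+09 ≈ 14.15.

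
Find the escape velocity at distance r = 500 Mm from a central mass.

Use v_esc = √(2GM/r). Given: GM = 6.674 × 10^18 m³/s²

Convert to SI: r = 500 Mm = 5e+08 m.
Escape velocity comes from setting total energy to zero: ½v² − GM/r = 0 ⇒ v_esc = √(2GM / r).
v_esc = √(2 · 6.674e+18 / 5e+08) m/s ≈ 1.634e+05 m/s = 163.4 km/s.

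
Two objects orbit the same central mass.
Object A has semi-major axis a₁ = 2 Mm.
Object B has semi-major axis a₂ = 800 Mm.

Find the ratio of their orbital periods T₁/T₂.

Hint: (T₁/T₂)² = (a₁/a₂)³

Convert to SI: a₁ = 2 Mm = 2e+06 m; a₂ = 800 Mm = 8e+08 m.
From Kepler's third law, (T₁/T₂)² = (a₁/a₂)³, so T₁/T₂ = (a₁/a₂)^(3/2).
a₁/a₂ = 2e+06 / 8e+08 = 0.0025.
T₁/T₂ = (0.0025)^(3/2) ≈ 0.000125.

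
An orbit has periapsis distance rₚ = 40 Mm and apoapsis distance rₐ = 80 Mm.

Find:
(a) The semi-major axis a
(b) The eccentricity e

Convert to SI: rₚ = 40 Mm = 4e+07 m; rₐ = 80 Mm = 8e+07 m.
(a) a = (rₚ + rₐ) / 2 = (4e+07 + 8e+07) / 2 ≈ 6e+07 m = 60 Mm.
(b) e = (rₐ − rₚ) / (rₐ + rₚ) = (8e+07 − 4e+07) / (8e+07 + 4e+07) ≈ 0.3333.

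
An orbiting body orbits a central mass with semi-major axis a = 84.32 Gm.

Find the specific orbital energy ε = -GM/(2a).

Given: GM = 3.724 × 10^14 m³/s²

Convert to SI: a = 84.32 Gm = 8.432e+10 m.
ε = −GM / (2a).
ε = −3.724e+14 / (2 · 8.432e+10) J/kg ≈ -2208 J/kg = -2.208 kJ/kg.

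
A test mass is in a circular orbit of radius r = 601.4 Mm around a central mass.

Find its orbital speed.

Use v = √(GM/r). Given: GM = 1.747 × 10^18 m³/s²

Convert to SI: r = 601.4 Mm = 6.014e+08 m.
For a circular orbit, gravity supplies the centripetal force, so v = √(GM / r).
v = √(1.747e+18 / 6.014e+08) m/s ≈ 5.39e+04 m/s = 53.9 km/s.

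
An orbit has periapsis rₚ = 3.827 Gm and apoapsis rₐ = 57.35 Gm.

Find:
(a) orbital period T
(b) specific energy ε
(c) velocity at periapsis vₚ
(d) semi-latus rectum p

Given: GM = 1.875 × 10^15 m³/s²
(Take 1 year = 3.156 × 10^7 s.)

Convert to SI: rₚ = 3.827 Gm = 3.827e+09 m; rₐ = 57.35 Gm = 5.735e+10 m.
(a) With a = (rₚ + rₐ)/2 = 3.05885e+10 m, T = 2π √(a³/GM) = 2π √((3.05885e+10)³/1.875e+15) s ≈ 7.763e+08 s
(b) With a = (rₚ + rₐ)/2 = 3.05885e+10 m, ε = −GM/(2a) = −1.875e+15/(2 · 3.05885e+10) J/kg ≈ -3.065e+04 J/kg
(c) With a = (rₚ + rₐ)/2 = 3.05885e+10 m, vₚ = √(GM (2/rₚ − 1/a)) = √(1.875e+15 · (2/3.827e+09 − 1/3.05885e+10)) m/s ≈ 958.4 m/s
(d) From a = (rₚ + rₐ)/2 = 3.05885e+10 m and e = (rₐ − rₚ)/(rₐ + rₚ) = 0.874888, p = a(1 − e²) = 3.05885e+10 · (1 − (0.874888)²) ≈ 7.175e+09 m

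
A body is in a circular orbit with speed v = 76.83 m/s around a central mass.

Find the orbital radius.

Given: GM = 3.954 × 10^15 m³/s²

For a circular orbit, v² = GM / r, so r = GM / v².
r = 3.954e+15 / (76.83)² m ≈ 6.698e+11 m = 669.8 Gm.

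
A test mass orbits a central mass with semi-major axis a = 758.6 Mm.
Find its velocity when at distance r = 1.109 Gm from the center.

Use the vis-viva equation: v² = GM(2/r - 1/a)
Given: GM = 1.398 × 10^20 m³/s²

Convert to SI: a = 758.6 Mm = 7.586e+08 m; r = 1.109 Gm = 1.109e+09 m.
Vis-viva: v = √(GM · (2/r − 1/a)).
2/r − 1/a = 2/1.109e+09 − 1/7.586e+08 = 4.85209e-10 m⁻¹.
v = √(1.398e+20 · 4.85209e-10) m/s ≈ 2.604e+05 m/s = 260.4 km/s.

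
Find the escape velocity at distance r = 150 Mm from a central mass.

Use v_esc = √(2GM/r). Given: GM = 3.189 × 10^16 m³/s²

Convert to SI: r = 150 Mm = 1.5e+08 m.
Escape velocity comes from setting total energy to zero: ½v² − GM/r = 0 ⇒ v_esc = √(2GM / r).
v_esc = √(2 · 3.189e+16 / 1.5e+08) m/s ≈ 2.062e+04 m/s = 20.62 km/s.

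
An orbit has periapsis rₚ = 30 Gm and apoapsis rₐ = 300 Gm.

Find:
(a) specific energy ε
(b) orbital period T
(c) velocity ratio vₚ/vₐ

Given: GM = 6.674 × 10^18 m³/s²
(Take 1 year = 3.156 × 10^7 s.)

Convert to SI: rₚ = 30 Gm = 3e+10 m; rₐ = 300 Gm = 3e+11 m.
(a) With a = (rₚ + rₐ)/2 = 1.65e+11 m, ε = −GM/(2a) = −6.674e+18/(2 · 1.65e+11) J/kg ≈ -2.022e+07 J/kg
(b) With a = (rₚ + rₐ)/2 = 1.65e+11 m, T = 2π √(a³/GM) = 2π √((1.65e+11)³/6.674e+18) s ≈ 1.63e+08 s
(c) Conservation of angular momentum (rₚvₚ = rₐvₐ) gives vₚ/vₐ = rₐ/rₚ = 3e+11/3e+10 ≈ 10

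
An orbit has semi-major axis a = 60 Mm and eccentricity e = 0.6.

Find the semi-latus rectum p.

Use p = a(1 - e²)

Convert to SI: a = 60 Mm = 6e+07 m.
p = a (1 − e²).
p = 6e+07 · (1 − (0.6)²) = 6e+07 · 0.64 ≈ 3.84e+07 m = 38.4 Mm.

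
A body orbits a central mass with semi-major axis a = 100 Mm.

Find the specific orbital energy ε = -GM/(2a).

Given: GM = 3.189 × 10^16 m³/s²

Convert to SI: a = 100 Mm = 1e+08 m.
ε = −GM / (2a).
ε = −3.189e+16 / (2 · 1e+08) J/kg ≈ -1.594e+08 J/kg = -159.4 MJ/kg.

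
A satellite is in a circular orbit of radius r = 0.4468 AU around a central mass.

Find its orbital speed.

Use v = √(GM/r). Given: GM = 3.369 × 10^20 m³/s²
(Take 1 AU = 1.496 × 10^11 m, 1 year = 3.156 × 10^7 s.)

Convert to SI: r = 0.4468 AU = 6.68413e+10 m.
For a circular orbit, gravity supplies the centripetal force, so v = √(GM / r).
v = √(3.369e+20 / 6.68413e+10) m/s ≈ 7.1e+04 m/s = 14.98 AU/year.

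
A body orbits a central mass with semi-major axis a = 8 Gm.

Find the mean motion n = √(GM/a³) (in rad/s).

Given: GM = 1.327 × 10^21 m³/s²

Convert to SI: a = 8 Gm = 8e+09 m.
n = √(GM / a³).
n = √(1.327e+21 / (8e+09)³) rad/s ≈ 5.091e-05 rad/s.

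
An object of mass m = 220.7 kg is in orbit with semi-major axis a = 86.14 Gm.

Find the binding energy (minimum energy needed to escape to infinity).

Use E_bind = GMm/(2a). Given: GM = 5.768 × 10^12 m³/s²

Convert to SI: a = 86.14 Gm = 8.614e+10 m.
Total orbital energy is E = −GMm/(2a); binding energy is E_bind = −E = GMm/(2a).
E_bind = 5.768e+12 · 220.7 / (2 · 8.614e+10) J ≈ 7389 J = 7.389 kJ.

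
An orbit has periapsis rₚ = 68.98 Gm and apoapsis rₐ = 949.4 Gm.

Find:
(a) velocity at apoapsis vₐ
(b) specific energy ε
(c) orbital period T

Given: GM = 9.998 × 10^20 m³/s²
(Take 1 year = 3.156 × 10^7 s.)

Convert to SI: rₚ = 68.98 Gm = 6.898e+10 m; rₐ = 949.4 Gm = 9.494e+11 m.
(a) With a = (rₚ + rₐ)/2 = 5.0919e+11 m, vₐ = √(GM (2/rₐ − 1/a)) = √(9.998e+20 · (2/9.494e+11 − 1/5.0919e+11)) m/s ≈ 1.194e+04 m/s
(b) With a = (rₚ + rₐ)/2 = 5.0919e+11 m, ε = −GM/(2a) = −9.998e+20/(2 · 5.0919e+11) J/kg ≈ -9.818e+08 J/kg
(c) With a = (rₚ + rₐ)/2 = 5.0919e+11 m, T = 2π √(a³/GM) = 2π √((5.0919e+11)³/9.998e+20) s ≈ 7.22e+07 s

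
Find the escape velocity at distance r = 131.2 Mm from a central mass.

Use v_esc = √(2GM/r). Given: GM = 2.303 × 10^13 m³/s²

Convert to SI: r = 131.2 Mm = 1.312e+08 m.
Escape velocity comes from setting total energy to zero: ½v² − GM/r = 0 ⇒ v_esc = √(2GM / r).
v_esc = √(2 · 2.303e+13 / 1.312e+08) m/s ≈ 592.5 m/s = 592.5 m/s.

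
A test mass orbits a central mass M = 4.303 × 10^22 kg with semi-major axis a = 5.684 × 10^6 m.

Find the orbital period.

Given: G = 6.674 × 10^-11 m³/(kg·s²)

GM = G · M = 6.674e-11 · 4.303e+22 = 2.87182e+12 m³/s².
Kepler's third law: T = 2π √(a³ / GM).
Substituting a = 5.684e+06 m and GM = 2.87182e+12 m³/s²:
T = 2π √((5.684e+06)³ / 2.87182e+12) s
T ≈ 5.024e+04 s = 13.96 hours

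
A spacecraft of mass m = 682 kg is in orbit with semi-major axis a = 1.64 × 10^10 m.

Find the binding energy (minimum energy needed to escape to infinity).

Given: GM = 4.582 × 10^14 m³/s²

Total orbital energy is E = −GMm/(2a); binding energy is E_bind = −E = GMm/(2a).
E_bind = 4.582e+14 · 682 / (2 · 1.64e+10) J ≈ 9.527e+06 J = 9.527 MJ.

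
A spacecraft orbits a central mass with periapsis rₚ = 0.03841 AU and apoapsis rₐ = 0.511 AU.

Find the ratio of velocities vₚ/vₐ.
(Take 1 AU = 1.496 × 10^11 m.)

Convert to SI: rₚ = 0.03841 AU = 5.74614e+09 m; rₐ = 0.511 AU = 7.64456e+10 m.
Conservation of angular momentum gives rₚvₚ = rₐvₐ, so vₚ/vₐ = rₐ/rₚ.
vₚ/vₐ = 7.64456e+10 / 5.74614e+09 ≈ 13.3.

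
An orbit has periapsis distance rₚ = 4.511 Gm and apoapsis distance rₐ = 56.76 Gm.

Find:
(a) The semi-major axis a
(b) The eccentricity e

Convert to SI: rₚ = 4.511 Gm = 4.511e+09 m; rₐ = 56.76 Gm = 5.676e+10 m.
(a) a = (rₚ + rₐ) / 2 = (4.511e+09 + 5.676e+10) / 2 ≈ 3.064e+10 m = 30.64 Gm.
(b) e = (rₐ − rₚ) / (rₐ + rₚ) = (5.676e+10 − 4.511e+09) / (5.676e+10 + 4.511e+09) ≈ 0.8528.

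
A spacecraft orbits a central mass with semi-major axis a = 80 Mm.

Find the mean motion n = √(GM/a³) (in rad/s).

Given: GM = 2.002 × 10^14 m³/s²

Convert to SI: a = 80 Mm = 8e+07 m.
n = √(GM / a³).
n = √(2.002e+14 / (8e+07)³) rad/s ≈ 1.977e-05 rad/s.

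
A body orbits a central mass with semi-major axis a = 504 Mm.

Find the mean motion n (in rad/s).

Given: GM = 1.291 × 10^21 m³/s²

Convert to SI: a = 504 Mm = 5.04e+08 m.
n = √(GM / a³).
n = √(1.291e+21 / (5.04e+08)³) rad/s ≈ 0.003176 rad/s.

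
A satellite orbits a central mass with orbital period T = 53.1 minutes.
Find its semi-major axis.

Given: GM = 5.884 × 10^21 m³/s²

Convert to SI: T = 53.1 minutes = 3186 s.
Invert Kepler's third law: a = (GM · T² / (4π²))^(1/3).
Substituting T = 3186 s and GM = 5.884e+21 m³/s²:
a = (5.884e+21 · (3186)² / (4π²))^(1/3) m
a ≈ 1.148e+09 m = 1.148 Gm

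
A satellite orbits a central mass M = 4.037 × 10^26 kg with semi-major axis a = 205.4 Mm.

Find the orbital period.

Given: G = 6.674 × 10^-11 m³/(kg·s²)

Convert to SI: a = 205.4 Mm = 2.054e+08 m.
GM = G · M = 6.674e-11 · 4.037e+26 = 2.69429e+16 m³/s².
Kepler's third law: T = 2π √(a³ / GM).
Substituting a = 2.054e+08 m and GM = 2.69429e+16 m³/s²:
T = 2π √((2.054e+08)³ / 2.69429e+16) s
T ≈ 1.127e+05 s = 1.304 days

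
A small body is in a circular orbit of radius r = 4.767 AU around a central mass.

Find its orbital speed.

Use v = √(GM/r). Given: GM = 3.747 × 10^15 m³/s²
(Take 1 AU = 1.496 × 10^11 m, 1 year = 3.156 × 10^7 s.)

Convert to SI: r = 4.767 AU = 7.13143e+11 m.
For a circular orbit, gravity supplies the centripetal force, so v = √(GM / r).
v = √(3.747e+15 / 7.13143e+11) m/s ≈ 72.49 m/s = 0.01529 AU/year.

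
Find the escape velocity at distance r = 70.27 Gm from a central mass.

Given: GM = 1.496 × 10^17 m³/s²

Convert to SI: r = 70.27 Gm = 7.027e+10 m.
Escape velocity comes from setting total energy to zero: ½v² − GM/r = 0 ⇒ v_esc = √(2GM / r).
v_esc = √(2 · 1.496e+17 / 7.027e+10) m/s ≈ 2063 m/s = 2.063 km/s.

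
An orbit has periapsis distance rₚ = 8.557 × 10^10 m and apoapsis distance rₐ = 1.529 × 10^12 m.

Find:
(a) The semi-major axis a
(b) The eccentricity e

(a) a = (rₚ + rₐ) / 2 = (8.557e+10 + 1.529e+12) / 2 ≈ 8.073e+11 m = 8.073 × 10^11 m.
(b) e = (rₐ − rₚ) / (rₐ + rₚ) = (1.529e+12 − 8.557e+10) / (1.529e+12 + 8.557e+10) ≈ 0.894.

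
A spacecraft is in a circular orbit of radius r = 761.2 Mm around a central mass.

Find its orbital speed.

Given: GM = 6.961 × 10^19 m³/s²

Convert to SI: r = 761.2 Mm = 7.612e+08 m.
For a circular orbit, gravity supplies the centripetal force, so v = √(GM / r).
v = √(6.961e+19 / 7.612e+08) m/s ≈ 3.024e+05 m/s = 302.4 km/s.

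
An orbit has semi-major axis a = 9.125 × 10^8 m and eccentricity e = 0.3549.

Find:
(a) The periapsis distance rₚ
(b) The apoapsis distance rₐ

(a) rₚ = a(1 − e) = 9.125e+08 · (1 − 0.3549) = 9.125e+08 · 0.6451 ≈ 5.887e+08 m = 5.887 × 10^8 m.
(b) rₐ = a(1 + e) = 9.125e+08 · (1 + 0.3549) = 9.125e+08 · 1.3549 ≈ 1.236e+09 m = 1.236 × 10^9 m.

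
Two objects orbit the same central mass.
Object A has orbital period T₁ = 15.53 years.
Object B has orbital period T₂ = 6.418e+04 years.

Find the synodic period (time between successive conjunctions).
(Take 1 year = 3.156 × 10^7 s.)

Convert to SI: T₁ = 15.53 years = 4.90127e+08 s; T₂ = 6.418e+04 years = 2.02552e+12 s.
T_syn = |T₁ · T₂ / (T₁ − T₂)|.
T_syn = |4.90127e+08 · 2.02552e+12 / (4.90127e+08 − 2.02552e+12)| s ≈ 4.902e+08 s = 15.53 years.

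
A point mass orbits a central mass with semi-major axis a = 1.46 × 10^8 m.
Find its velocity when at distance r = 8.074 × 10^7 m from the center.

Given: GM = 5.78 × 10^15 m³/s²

Vis-viva: v = √(GM · (2/r − 1/a)).
2/r − 1/a = 2/8.074e+07 − 1/1.46e+08 = 1.79216e-08 m⁻¹.
v = √(5.78e+15 · 1.79216e-08) m/s ≈ 1.018e+04 m/s = 10.18 km/s.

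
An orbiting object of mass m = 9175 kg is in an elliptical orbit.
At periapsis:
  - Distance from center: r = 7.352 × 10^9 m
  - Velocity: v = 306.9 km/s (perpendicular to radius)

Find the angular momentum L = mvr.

Convert to SI: v = 306.9 km/s = 306900 m/s.
Since v is perpendicular to r, L = m · v · r.
L = 9175 · 306900 · 7.352e+09 kg·m²/s ≈ 2.07e+19 kg·m²/s.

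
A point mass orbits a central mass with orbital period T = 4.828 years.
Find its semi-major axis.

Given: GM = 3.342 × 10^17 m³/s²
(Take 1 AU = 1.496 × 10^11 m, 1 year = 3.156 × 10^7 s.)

Convert to SI: T = 4.828 years = 1.52372e+08 s.
Invert Kepler's third law: a = (GM · T² / (4π²))^(1/3).
Substituting T = 1.52372e+08 s and GM = 3.342e+17 m³/s²:
a = (3.342e+17 · (1.52372e+08)² / (4π²))^(1/3) m
a ≈ 5.814e+10 m = 0.3886 AU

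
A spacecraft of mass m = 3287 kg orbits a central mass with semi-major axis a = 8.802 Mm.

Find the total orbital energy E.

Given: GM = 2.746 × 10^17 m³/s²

Convert to SI: a = 8.802 Mm = 8.802e+06 m.
E = −GMm / (2a).
E = −2.746e+17 · 3287 / (2 · 8.802e+06) J ≈ -5.127e+13 J = -51.27 TJ.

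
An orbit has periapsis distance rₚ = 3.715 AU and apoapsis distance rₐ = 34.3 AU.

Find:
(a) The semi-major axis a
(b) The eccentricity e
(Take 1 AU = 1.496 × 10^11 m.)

Convert to SI: rₚ = 3.715 AU = 5.55764e+11 m; rₐ = 34.3 AU = 5.13128e+12 m.
(a) a = (rₚ + rₐ) / 2 = (5.55764e+11 + 5.13128e+12) / 2 ≈ 2.844e+12 m = 19.01 AU.
(b) e = (rₐ − rₚ) / (rₐ + rₚ) = (5.13128e+12 − 5.55764e+11) / (5.13128e+12 + 5.55764e+11) ≈ 0.8046.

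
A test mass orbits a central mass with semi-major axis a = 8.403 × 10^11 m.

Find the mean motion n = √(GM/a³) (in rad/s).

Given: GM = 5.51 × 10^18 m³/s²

n = √(GM / a³).
n = √(5.51e+18 / (8.403e+11)³) rad/s ≈ 3.047e-09 rad/s.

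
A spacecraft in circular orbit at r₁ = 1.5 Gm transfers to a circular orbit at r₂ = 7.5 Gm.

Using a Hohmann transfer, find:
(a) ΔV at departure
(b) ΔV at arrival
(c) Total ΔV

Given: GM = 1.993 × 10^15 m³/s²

Convert to SI: r₁ = 1.5 Gm = 1.5e+09 m; r₂ = 7.5 Gm = 7.5e+09 m.
Transfer semi-major axis: a_t = (r₁ + r₂)/2 = (1.5e+09 + 7.5e+09)/2 = 4.5e+09 m.
Circular speeds: v₁ = √(GM/r₁) = 1152.68 m/s, v₂ = √(GM/r₂) = 515.493 m/s.
Transfer speeds (vis-viva v² = GM(2/r − 1/a_t)): v₁ᵗ = 1488.1 m/s, v₂ᵗ = 297.62 m/s.
(a) ΔV₁ = |v₁ᵗ − v₁| ≈ 335.4 m/s = 335.4 m/s.
(b) ΔV₂ = |v₂ − v₂ᵗ| ≈ 217.9 m/s = 217.9 m/s.
(c) ΔV_total = ΔV₁ + ΔV₂ ≈ 553.3 m/s = 553.3 m/s.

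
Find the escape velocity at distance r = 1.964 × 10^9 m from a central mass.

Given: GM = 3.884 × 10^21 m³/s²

Escape velocity comes from setting total energy to zero: ½v² − GM/r = 0 ⇒ v_esc = √(2GM / r).
v_esc = √(2 · 3.884e+21 / 1.964e+09) m/s ≈ 1.989e+06 m/s = 1989 km/s.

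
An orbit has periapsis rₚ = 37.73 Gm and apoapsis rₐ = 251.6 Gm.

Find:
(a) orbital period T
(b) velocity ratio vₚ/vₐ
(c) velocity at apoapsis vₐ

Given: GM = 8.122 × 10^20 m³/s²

Convert to SI: rₚ = 37.73 Gm = 3.773e+10 m; rₐ = 251.6 Gm = 2.516e+11 m.
(a) With a = (rₚ + rₐ)/2 = 1.44665e+11 m, T = 2π √(a³/GM) = 2π √((1.44665e+11)³/8.122e+20) s ≈ 1.213e+07 s
(b) Conservation of angular momentum (rₚvₚ = rₐvₐ) gives vₚ/vₐ = rₐ/rₚ = 2.516e+11/3.773e+10 ≈ 6.668
(c) With a = (rₚ + rₐ)/2 = 1.44665e+11 m, vₐ = √(GM (2/rₐ − 1/a)) = √(8.122e+20 · (2/2.516e+11 − 1/1.44665e+11)) m/s ≈ 2.902e+04 m/s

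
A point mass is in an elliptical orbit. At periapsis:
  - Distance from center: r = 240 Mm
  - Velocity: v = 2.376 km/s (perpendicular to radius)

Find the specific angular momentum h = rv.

Convert to SI: r = 240 Mm = 2.4e+08 m; v = 2.376 km/s = 2376 m/s.
With v perpendicular to r, h = r · v.
h = 2.4e+08 · 2376 m²/s ≈ 5.702e+11 m²/s.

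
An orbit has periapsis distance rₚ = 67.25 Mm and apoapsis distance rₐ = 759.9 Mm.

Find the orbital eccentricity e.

Convert to SI: rₚ = 67.25 Mm = 6.725e+07 m; rₐ = 759.9 Mm = 7.599e+08 m.
e = (rₐ − rₚ) / (rₐ + rₚ).
e = (7.599e+08 − 6.725e+07) / (7.599e+08 + 6.725e+07) = 6.9265e+08 / 8.2715e+08 ≈ 0.8374.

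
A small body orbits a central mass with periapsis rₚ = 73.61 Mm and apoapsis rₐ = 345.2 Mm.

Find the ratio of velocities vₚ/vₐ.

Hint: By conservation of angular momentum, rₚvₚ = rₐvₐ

Convert to SI: rₚ = 73.61 Mm = 7.361e+07 m; rₐ = 345.2 Mm = 3.452e+08 m.
Conservation of angular momentum gives rₚvₚ = rₐvₐ, so vₚ/vₐ = rₐ/rₚ.
vₚ/vₐ = 3.452e+08 / 7.361e+07 ≈ 4.69.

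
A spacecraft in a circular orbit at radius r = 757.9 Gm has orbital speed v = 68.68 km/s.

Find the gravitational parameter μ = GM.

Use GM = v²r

Convert to SI: r = 757.9 Gm = 7.579e+11 m; v = 68.68 km/s = 68680 m/s.
For a circular orbit v² = GM/r, so GM = v² · r.
GM = (68680)² · 7.579e+11 m³/s² ≈ 3.575e+21 m³/s² = 3.575 × 10^21 m³/s².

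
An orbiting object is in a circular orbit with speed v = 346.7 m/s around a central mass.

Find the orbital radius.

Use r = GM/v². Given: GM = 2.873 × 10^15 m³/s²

For a circular orbit, v² = GM / r, so r = GM / v².
r = 2.873e+15 / (346.7)² m ≈ 2.39e+10 m = 2.39 × 10^10 m.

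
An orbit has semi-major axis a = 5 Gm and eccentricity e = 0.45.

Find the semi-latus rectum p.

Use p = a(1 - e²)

Convert to SI: a = 5 Gm = 5e+09 m.
p = a (1 − e²).
p = 5e+09 · (1 − (0.45)²) = 5e+09 · 0.7975 ≈ 3.988e+09 m = 3.987 Gm.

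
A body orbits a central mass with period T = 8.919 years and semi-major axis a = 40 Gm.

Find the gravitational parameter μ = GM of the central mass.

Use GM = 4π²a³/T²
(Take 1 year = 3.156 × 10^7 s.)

Convert to SI: T = 8.919 years = 2.81484e+08 s; a = 40 Gm = 4e+10 m.
GM = 4π² · a³ / T².
GM = 4π² · (4e+10)³ / (2.81484e+08)² m³/s² ≈ 3.189e+16 m³/s² = 3.189 × 10^16 m³/s².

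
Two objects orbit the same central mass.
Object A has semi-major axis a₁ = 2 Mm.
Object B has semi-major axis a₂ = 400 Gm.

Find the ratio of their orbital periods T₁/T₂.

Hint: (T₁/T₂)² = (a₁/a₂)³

Convert to SI: a₁ = 2 Mm = 2e+06 m; a₂ = 400 Gm = 4e+11 m.
From Kepler's third law, (T₁/T₂)² = (a₁/a₂)³, so T₁/T₂ = (a₁/a₂)^(3/2).
a₁/a₂ = 2e+06 / 4e+11 = 5e-06.
T₁/T₂ = (5e-06)^(3/2) ≈ 1.118e-08.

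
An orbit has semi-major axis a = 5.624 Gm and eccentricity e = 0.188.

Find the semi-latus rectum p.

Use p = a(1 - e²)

Convert to SI: a = 5.624 Gm = 5.624e+09 m.
p = a (1 − e²).
p = 5.624e+09 · (1 − (0.188)²) = 5.624e+09 · 0.964656 ≈ 5.425e+09 m = 5.425 Gm.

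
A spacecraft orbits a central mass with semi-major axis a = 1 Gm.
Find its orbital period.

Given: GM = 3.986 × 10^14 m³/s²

Convert to SI: a = 1 Gm = 1e+09 m.
Kepler's third law: T = 2π √(a³ / GM).
Substituting a = 1e+09 m and GM = 3.986e+14 m³/s²:
T = 2π √((1e+09)³ / 3.986e+14) s
T ≈ 9.952e+06 s = 115.2 days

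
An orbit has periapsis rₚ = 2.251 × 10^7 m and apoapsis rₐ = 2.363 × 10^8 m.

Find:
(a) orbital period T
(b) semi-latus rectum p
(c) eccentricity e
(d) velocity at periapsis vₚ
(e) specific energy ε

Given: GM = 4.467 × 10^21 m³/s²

(a) With a = (rₚ + rₐ)/2 = 1.29405e+08 m, T = 2π √(a³/GM) = 2π √((1.29405e+08)³/4.467e+21) s ≈ 138.4 s
(b) From a = (rₚ + rₐ)/2 = 1.29405e+08 m and e = (rₐ − rₚ)/(rₐ + rₚ) = 0.82605, p = a(1 − e²) = 1.29405e+08 · (1 − (0.82605)²) ≈ 4.11e+07 m
(c) e = (rₐ − rₚ)/(rₐ + rₚ) = (2.363e+08 − 2.251e+07)/(2.363e+08 + 2.251e+07) ≈ 0.826
(d) With a = (rₚ + rₐ)/2 = 1.29405e+08 m, vₚ = √(GM (2/rₚ − 1/a)) = √(4.467e+21 · (2/2.251e+07 − 1/1.29405e+08)) m/s ≈ 1.904e+07 m/s
(e) With a = (rₚ + rₐ)/2 = 1.29405e+08 m, ε = −GM/(2a) = −4.467e+21/(2 · 1.29405e+08) J/kg ≈ -1.726e+13 J/kg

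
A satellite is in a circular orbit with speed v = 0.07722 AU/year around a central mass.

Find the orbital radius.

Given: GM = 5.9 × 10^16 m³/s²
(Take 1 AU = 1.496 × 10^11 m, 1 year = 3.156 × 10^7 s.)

Convert to SI: v = 0.07722 AU/year = 366.037 m/s.
For a circular orbit, v² = GM / r, so r = GM / v².
r = 5.9e+16 / (366.037)² m ≈ 4.404e+11 m = 2.944 AU.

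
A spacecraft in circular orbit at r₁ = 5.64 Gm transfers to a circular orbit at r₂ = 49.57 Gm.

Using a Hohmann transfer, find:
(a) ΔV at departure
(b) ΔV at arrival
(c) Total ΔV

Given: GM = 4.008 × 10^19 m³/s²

Convert to SI: r₁ = 5.64 Gm = 5.64e+09 m; r₂ = 49.57 Gm = 4.957e+10 m.
Transfer semi-major axis: a_t = (r₁ + r₂)/2 = (5.64e+09 + 4.957e+10)/2 = 2.7605e+10 m.
Circular speeds: v₁ = √(GM/r₁) = 84299.4 m/s, v₂ = √(GM/r₂) = 28435.1 m/s.
Transfer speeds (vis-viva v² = GM(2/r − 1/a_t)): v₁ᵗ = 112964 m/s, v₂ᵗ = 12852.9 m/s.
(a) ΔV₁ = |v₁ᵗ − v₁| ≈ 2.866e+04 m/s = 28.66 km/s.
(b) ΔV₂ = |v₂ − v₂ᵗ| ≈ 1.558e+04 m/s = 15.58 km/s.
(c) ΔV_total = ΔV₁ + ΔV₂ ≈ 4.425e+04 m/s = 44.25 km/s.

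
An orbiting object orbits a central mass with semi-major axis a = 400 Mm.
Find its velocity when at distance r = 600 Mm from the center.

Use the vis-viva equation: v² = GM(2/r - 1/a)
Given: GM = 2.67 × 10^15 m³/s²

Convert to SI: a = 400 Mm = 4e+08 m; r = 600 Mm = 6e+08 m.
Vis-viva: v = √(GM · (2/r − 1/a)).
2/r − 1/a = 2/6e+08 − 1/4e+08 = 8.33333e-10 m⁻¹.
v = √(2.67e+15 · 8.33333e-10) m/s ≈ 1492 m/s = 1.492 km/s.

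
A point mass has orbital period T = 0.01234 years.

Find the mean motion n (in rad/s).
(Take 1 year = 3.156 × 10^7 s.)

Convert to SI: T = 0.01234 years = 389450 s.
n = 2π / T.
n = 2π / 389450 s ≈ 1.613e-05 rad/s.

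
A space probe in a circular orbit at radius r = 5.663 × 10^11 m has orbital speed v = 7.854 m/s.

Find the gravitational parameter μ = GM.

For a circular orbit v² = GM/r, so GM = v² · r.
GM = (7.854)² · 5.663e+11 m³/s² ≈ 3.493e+13 m³/s² = 3.493 × 10^13 m³/s².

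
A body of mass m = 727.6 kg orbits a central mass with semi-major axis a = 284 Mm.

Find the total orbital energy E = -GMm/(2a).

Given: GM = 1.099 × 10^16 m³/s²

Convert to SI: a = 284 Mm = 2.84e+08 m.
E = −GMm / (2a).
E = −1.099e+16 · 727.6 / (2 · 2.84e+08) J ≈ -1.408e+10 J = -14.08 GJ.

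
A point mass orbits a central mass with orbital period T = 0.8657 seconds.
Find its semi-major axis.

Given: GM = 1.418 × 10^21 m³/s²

Invert Kepler's third law: a = (GM · T² / (4π²))^(1/3).
Substituting T = 0.8657 s and GM = 1.418e+21 m³/s²:
a = (1.418e+21 · (0.8657)² / (4π²))^(1/3) m
a ≈ 2.997e+06 m = 2.997 Mm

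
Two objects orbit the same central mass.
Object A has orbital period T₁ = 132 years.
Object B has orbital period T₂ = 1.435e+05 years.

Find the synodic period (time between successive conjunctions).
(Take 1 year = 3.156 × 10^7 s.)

Convert to SI: T₁ = 132 years = 4.16592e+09 s; T₂ = 1.435e+05 years = 4.52886e+12 s.
T_syn = |T₁ · T₂ / (T₁ − T₂)|.
T_syn = |4.16592e+09 · 4.52886e+12 / (4.16592e+09 − 4.52886e+12)| s ≈ 4.17e+09 s = 132.1 years.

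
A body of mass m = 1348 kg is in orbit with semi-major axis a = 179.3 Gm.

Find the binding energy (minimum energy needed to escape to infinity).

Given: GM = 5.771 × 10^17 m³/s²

Convert to SI: a = 179.3 Gm = 1.793e+11 m.
Total orbital energy is E = −GMm/(2a); binding energy is E_bind = −E = GMm/(2a).
E_bind = 5.771e+17 · 1348 / (2 · 1.793e+11) J ≈ 2.169e+09 J = 2.169 GJ.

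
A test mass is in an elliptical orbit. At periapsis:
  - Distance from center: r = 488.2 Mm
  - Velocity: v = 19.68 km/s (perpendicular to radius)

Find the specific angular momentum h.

Convert to SI: r = 488.2 Mm = 4.882e+08 m; v = 19.68 km/s = 19680 m/s.
With v perpendicular to r, h = r · v.
h = 4.882e+08 · 19680 m²/s ≈ 9.608e+12 m²/s.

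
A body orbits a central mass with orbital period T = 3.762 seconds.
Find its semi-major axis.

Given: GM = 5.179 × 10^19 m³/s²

Invert Kepler's third law: a = (GM · T² / (4π²))^(1/3).
Substituting T = 3.762 s and GM = 5.179e+19 m³/s²:
a = (5.179e+19 · (3.762)² / (4π²))^(1/3) m
a ≈ 2.648e+06 m = 2.648 Mm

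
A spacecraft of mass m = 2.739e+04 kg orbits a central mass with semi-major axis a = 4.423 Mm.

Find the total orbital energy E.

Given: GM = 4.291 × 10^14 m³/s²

Convert to SI: a = 4.423 Mm = 4.423e+06 m.
E = −GMm / (2a).
E = −4.291e+14 · 2.739e+04 / (2 · 4.423e+06) J ≈ -1.329e+12 J = -1.329 TJ.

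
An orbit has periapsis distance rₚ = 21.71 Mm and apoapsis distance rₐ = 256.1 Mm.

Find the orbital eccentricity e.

Convert to SI: rₚ = 21.71 Mm = 2.171e+07 m; rₐ = 256.1 Mm = 2.561e+08 m.
e = (rₐ − rₚ) / (rₐ + rₚ).
e = (2.561e+08 − 2.171e+07) / (2.561e+08 + 2.171e+07) = 2.3439e+08 / 2.7781e+08 ≈ 0.8437.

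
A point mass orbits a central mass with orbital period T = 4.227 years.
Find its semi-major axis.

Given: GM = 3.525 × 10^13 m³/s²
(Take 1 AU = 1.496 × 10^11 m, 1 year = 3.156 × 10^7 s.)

Convert to SI: T = 4.227 years = 1.33404e+08 s.
Invert Kepler's third law: a = (GM · T² / (4π²))^(1/3).
Substituting T = 1.33404e+08 s and GM = 3.525e+13 m³/s²:
a = (3.525e+13 · (1.33404e+08)² / (4π²))^(1/3) m
a ≈ 2.514e+09 m = 0.01681 AU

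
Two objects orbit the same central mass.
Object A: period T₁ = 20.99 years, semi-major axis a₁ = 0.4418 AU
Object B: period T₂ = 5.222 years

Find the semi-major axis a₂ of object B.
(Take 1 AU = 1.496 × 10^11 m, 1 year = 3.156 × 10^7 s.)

Convert to SI: T₁ = 20.99 years = 6.62444e+08 s; a₁ = 0.4418 AU = 6.60933e+10 m; T₂ = 5.222 years = 1.64806e+08 s.
Kepler's third law: (T₁/T₂)² = (a₁/a₂)³ ⇒ a₂ = a₁ · (T₂/T₁)^(2/3).
T₂/T₁ = 1.64806e+08 / 6.62444e+08 = 0.248785.
a₂ = 6.60933e+10 · (0.248785)^(2/3) m ≈ 2.614e+10 m = 0.1748 AU.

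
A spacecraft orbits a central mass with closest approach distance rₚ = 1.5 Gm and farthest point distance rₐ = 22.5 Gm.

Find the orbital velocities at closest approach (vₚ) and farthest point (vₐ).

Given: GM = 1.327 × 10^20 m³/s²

Convert to SI: rₚ = 1.5 Gm = 1.5e+09 m; rₐ = 22.5 Gm = 2.25e+10 m.
Use the vis-viva equation v² = GM(2/r − 1/a) with a = (rₚ + rₐ)/2 = (1.5e+09 + 2.25e+10)/2 = 1.2e+10 m.
vₚ = √(GM · (2/rₚ − 1/a)) = √(1.327e+20 · (2/1.5e+09 − 1/1.2e+10)) m/s ≈ 4.073e+05 m/s = 407.3 km/s.
vₐ = √(GM · (2/rₐ − 1/a)) = √(1.327e+20 · (2/2.25e+10 − 1/1.2e+10)) m/s ≈ 2.715e+04 m/s = 27.15 km/s.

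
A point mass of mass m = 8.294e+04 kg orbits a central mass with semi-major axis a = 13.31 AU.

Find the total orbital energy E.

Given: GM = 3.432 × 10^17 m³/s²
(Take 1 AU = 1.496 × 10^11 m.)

Convert to SI: a = 13.31 AU = 1.99118e+12 m.
E = −GMm / (2a).
E = −3.432e+17 · 8.294e+04 / (2 · 1.99118e+12) J ≈ -7.148e+09 J = -7.148 GJ.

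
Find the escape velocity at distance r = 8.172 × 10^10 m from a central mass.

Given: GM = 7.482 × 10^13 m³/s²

Escape velocity comes from setting total energy to zero: ½v² − GM/r = 0 ⇒ v_esc = √(2GM / r).
v_esc = √(2 · 7.482e+13 / 8.172e+10) m/s ≈ 42.79 m/s = 42.79 m/s.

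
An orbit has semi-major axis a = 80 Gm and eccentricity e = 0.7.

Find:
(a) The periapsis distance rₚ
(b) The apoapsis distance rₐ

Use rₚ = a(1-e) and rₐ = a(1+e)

Convert to SI: a = 80 Gm = 8e+10 m.
(a) rₚ = a(1 − e) = 8e+10 · (1 − 0.7) = 8e+10 · 0.3 ≈ 2.4e+10 m = 24 Gm.
(b) rₐ = a(1 + e) = 8e+10 · (1 + 0.7) = 8e+10 · 1.7 ≈ 1.36e+11 m = 136 Gm.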